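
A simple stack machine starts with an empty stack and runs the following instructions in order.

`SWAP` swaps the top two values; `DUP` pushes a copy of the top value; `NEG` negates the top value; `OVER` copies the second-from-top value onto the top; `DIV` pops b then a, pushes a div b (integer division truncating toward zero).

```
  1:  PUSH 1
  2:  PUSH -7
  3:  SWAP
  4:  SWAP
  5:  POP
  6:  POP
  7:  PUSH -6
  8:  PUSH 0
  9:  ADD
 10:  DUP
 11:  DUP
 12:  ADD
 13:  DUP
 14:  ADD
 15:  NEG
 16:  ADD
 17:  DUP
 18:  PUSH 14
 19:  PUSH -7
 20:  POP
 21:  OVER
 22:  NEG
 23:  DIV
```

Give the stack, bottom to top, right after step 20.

[18, 18, 14]

PUSH 1  → [1]
PUSH -7 → [1, -7]
SWAP    → [-7, 1]
SWAP    → [1, -7]
POP     → [1]
POP     → []
PUSH -6 → [-6]
PUSH 0  → [-6, 0]
ADD     → [-6]
DUP     → [-6, -6]
DUP     → [-6, -6, -6]
ADD     → [-6, -12]
DUP     → [-6, -12, -12]
ADD     → [-6, -24]
NEG     → [-6, 24]
ADD     → [18]
DUP     → [18, 18]
PUSH 14 → [18, 18, 14]
PUSH -7 → [18, 18, 14, -7]
POP     → [18, 18, 14]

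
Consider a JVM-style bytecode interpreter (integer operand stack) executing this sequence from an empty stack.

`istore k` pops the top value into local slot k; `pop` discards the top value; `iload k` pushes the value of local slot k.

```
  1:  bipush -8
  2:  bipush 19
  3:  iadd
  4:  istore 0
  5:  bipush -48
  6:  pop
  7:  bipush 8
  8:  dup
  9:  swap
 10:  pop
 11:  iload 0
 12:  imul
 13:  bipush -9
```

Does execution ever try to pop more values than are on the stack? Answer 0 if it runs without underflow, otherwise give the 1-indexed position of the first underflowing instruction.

0

bipush -8  → [-8]
bipush 19  → [-8, 19]
iadd       → [11]
istore 0   → []
bipush -48 → [-48]
pop        → []
bipush 8   → [8]
dup        → [8, 8]
swap       → [8, 8]
pop        → [8]
iload 0    → [8, 11]
imul       → [88]
bipush -9  → [88, -9]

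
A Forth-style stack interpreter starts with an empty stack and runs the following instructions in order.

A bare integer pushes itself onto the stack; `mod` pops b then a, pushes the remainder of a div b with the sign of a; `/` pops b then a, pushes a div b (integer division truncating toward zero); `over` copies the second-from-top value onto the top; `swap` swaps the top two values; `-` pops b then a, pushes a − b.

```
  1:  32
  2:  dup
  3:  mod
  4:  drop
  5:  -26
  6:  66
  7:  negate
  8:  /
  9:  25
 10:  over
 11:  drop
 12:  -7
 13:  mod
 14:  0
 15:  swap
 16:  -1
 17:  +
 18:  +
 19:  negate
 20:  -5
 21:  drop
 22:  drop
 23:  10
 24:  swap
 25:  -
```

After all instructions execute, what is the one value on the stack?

10

32     -> [32]
dup    -> [32, 32]
mod    -> [0]
drop   -> []
-26    -> [-26]
66     -> [-26, 66]
negate -> [-26, -66]
/      -> [0]
25     -> [0, 25]
over   -> [0, 25, 0]
drop   -> [0, 25]
-7     -> [0, 25, -7]
mod    -> [0, 4]
0      -> [0, 4, 0]
swap   -> [0, 0, 4]
-1     -> [0, 0, 4, -1]
+      -> [0, 0, 3]
+      -> [0, 3]
negate -> [0, -3]
-5     -> [0, -3, -5]
drop   -> [0, -3]
drop   -> [0]
10     -> [0, 10]
swap   -> [10, 0]
-      -> [10]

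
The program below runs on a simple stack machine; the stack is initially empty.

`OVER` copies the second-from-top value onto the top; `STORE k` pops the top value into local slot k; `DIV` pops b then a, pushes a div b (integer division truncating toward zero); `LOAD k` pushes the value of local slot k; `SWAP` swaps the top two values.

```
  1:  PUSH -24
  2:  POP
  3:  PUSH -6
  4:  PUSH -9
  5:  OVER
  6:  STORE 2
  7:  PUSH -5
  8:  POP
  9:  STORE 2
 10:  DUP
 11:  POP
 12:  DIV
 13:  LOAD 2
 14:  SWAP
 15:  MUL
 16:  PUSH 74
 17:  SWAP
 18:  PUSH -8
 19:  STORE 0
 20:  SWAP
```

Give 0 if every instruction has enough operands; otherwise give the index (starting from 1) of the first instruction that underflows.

12

PUSH -24  [-24]
POP       []
PUSH -6   [-6]
PUSH -9   [-6, -9]
OVER      [-6, -9, -6]
STORE 2   [-6, -9]
PUSH -5   [-6, -9, -5]
POP       [-6, -9]
STORE 2   [-6]
DUP       [-6, -6]
POP       [-6]
DIV  — needs 2 operands, stack has 1 → underflow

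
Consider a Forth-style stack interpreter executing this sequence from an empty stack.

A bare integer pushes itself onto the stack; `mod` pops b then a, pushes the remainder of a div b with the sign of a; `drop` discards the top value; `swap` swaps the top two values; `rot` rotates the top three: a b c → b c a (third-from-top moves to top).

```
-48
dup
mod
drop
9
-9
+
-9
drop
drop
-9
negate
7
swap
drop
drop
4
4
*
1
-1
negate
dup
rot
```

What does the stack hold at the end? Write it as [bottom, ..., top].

-48    -> -48
dup    -> -48 -48
mod    -> 0
drop   -> (empty)
9      -> 9
-9     -> 9 -9
+      -> 0
-9     -> 0 -9
drop   -> 0
drop   -> (empty)
-9     -> -9
negate -> 9
7      -> 9 7
swap   -> 7 9
drop   -> 7
drop   -> (empty)
4      -> 4
4      -> 4 4
*      -> 16
1      -> 16 1
-1     -> 16 1 -1
negate -> 16 1 1
dup    -> 16 1 1 1
rot    -> 16 1 1 1

[16, 1, 1, 1]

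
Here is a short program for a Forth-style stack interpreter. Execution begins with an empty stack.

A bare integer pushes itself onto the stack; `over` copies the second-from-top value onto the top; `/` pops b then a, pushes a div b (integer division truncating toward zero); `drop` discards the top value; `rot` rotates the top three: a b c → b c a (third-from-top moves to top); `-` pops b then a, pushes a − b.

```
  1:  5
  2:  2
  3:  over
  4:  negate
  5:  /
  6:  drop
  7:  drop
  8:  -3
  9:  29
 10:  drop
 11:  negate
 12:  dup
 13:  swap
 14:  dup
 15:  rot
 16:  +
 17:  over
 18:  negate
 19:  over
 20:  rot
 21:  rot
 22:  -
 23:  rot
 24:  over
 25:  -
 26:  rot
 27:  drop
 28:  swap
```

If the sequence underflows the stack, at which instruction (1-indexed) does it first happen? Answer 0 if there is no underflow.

5      -> 5
2      -> 5 2
over   -> 5 2 5
negate -> 5 2 -5
/      -> 5 0
drop   -> 5
drop   -> (empty)
-3     -> -3
29     -> -3 29
drop   -> -3
negate -> 3
dup    -> 3 3
swap   -> 3 3
dup    -> 3 3 3
rot    -> 3 3 3
+      -> 3 6
over   -> 3 6 3
negate -> 3 6 -3
over   -> 3 6 -3 6
rot    -> 3 -3 6 6
rot    -> 3 6 6 -3
-      -> 3 6 9
rot    -> 6 9 3
over   -> 6 9 3 9
-      -> 6 9 -6
rot    -> 9 -6 6
drop   -> 9 -6
swap   -> -6 9

0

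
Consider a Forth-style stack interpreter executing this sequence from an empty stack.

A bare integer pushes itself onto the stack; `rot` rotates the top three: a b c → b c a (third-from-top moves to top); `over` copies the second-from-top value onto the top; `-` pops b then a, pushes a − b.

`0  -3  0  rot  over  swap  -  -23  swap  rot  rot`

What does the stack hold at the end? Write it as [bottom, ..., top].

0    : 0
-3   : 0 -3
0    : 0 -3 0
rot  : -3 0 0
over : -3 0 0 0
swap : -3 0 0 0
-    : -3 0 0
-23  : -3 0 0 -23
swap : -3 0 -23 0
rot  : -3 -23 0 0
rot  : -3 0 0 -23

[-3, 0, 0, -23]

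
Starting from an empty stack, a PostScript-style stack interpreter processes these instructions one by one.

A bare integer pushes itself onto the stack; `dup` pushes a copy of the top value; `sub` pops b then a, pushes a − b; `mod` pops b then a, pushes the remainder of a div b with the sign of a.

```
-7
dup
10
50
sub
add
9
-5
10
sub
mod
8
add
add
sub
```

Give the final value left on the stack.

23

-7  -> [-7]
dup -> [-7, -7]
10  -> [-7, -7, 10]
50  -> [-7, -7, 10, 50]
sub -> [-7, -7, -40]
add -> [-7, -47]
9   -> [-7, -47, 9]
-5  -> [-7, -47, 9, -5]
10  -> [-7, -47, 9, -5, 10]
sub -> [-7, -47, 9, -15]
mod -> [-7, -47, 9]
8   -> [-7, -47, 9, 8]
add -> [-7, -47, 17]
add -> [-7, -30]
sub -> [23]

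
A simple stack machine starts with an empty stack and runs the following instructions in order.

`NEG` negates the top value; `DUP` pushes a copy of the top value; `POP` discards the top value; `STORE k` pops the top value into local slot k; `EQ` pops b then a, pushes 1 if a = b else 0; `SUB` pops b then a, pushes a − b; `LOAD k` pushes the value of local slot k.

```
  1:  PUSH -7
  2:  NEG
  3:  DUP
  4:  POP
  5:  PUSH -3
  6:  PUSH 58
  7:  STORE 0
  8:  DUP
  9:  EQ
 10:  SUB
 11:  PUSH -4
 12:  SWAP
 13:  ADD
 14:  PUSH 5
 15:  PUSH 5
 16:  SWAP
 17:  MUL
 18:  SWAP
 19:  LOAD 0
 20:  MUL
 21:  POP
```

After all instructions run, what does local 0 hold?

PUSH -7 : [-7]
NEG     : [7]
DUP     : [7, 7]
POP     : [7]
PUSH -3 : [7, -3]
PUSH 58 : [7, -3, 58]
STORE 0 : [7, -3]
DUP     : [7, -3, -3]
EQ      : [7, 1]
SUB     : [6]
PUSH -4 : [6, -4]
SWAP    : [-4, 6]
ADD     : [2]
PUSH 5  : [2, 5]
PUSH 5  : [2, 5, 5]
SWAP    : [2, 5, 5]
MUL     : [2, 25]
SWAP    : [25, 2]
LOAD 0  : [25, 2, 58]
MUL     : [25, 116]
POP     : [25]

58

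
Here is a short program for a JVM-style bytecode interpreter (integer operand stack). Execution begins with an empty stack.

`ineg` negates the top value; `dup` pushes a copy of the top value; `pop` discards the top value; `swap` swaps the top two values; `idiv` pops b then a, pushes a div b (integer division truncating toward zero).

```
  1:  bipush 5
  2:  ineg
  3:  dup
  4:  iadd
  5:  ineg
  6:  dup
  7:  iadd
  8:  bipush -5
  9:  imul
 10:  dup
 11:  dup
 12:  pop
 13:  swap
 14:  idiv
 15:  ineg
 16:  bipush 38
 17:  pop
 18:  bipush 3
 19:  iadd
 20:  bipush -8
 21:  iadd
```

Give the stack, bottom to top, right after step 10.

bipush 5  -> [5]
ineg      -> [-5]
dup       -> [-5, -5]
iadd      -> [-10]
ineg      -> [10]
dup       -> [10, 10]
iadd      -> [20]
bipush -5 -> [20, -5]
imul      -> [-100]
dup       -> [-100, -100]

[-100, -100]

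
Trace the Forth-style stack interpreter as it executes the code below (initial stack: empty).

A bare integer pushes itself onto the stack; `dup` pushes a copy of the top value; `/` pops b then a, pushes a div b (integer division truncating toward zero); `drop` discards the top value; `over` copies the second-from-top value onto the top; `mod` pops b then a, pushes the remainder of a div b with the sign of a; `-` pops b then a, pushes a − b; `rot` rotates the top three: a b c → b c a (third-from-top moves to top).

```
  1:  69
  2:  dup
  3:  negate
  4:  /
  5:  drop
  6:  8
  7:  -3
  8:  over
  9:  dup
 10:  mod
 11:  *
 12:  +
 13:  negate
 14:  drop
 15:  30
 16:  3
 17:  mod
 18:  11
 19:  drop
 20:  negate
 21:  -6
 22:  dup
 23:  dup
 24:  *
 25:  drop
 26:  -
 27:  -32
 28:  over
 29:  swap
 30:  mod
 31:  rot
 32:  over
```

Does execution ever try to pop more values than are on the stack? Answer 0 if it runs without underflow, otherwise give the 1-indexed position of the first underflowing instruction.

31

69     -> [69]
dup    -> [69, 69]
negate -> [69, -69]
/      -> [-1]
drop   -> []
8      -> [8]
-3     -> [8, -3]
over   -> [8, -3, 8]
dup    -> [8, -3, 8, 8]
mod    -> [8, -3, 0]
*      -> [8, 0]
+      -> [8]
negate -> [-8]
drop   -> []
30     -> [30]
3      -> [30, 3]
mod    -> [0]
11     -> [0, 11]
drop   -> [0]
negate -> [0]
-6     -> [0, -6]
dup    -> [0, -6, -6]
dup    -> [0, -6, -6, -6]
*      -> [0, -6, 36]
drop   -> [0, -6]
-      -> [6]
-32    -> [6, -32]
over   -> [6, -32, 6]
swap   -> [6, 6, -32]
mod    -> [6, 6]
rot  — needs 3 operands, stack has 2 → underflow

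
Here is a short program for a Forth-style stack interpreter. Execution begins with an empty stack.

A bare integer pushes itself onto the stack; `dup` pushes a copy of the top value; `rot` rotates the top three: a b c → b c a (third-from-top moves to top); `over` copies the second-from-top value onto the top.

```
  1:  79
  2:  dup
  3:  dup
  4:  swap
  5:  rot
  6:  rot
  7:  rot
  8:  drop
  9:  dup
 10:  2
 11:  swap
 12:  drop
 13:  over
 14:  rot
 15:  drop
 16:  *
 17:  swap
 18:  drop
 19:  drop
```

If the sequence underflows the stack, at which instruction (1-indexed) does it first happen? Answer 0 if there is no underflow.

0

79   -> [79]
dup  -> [79, 79]
dup  -> [79, 79, 79]
swap -> [79, 79, 79]
rot  -> [79, 79, 79]
rot  -> [79, 79, 79]
rot  -> [79, 79, 79]
drop -> [79, 79]
dup  -> [79, 79, 79]
2    -> [79, 79, 79, 2]
swap -> [79, 79, 2, 79]
drop -> [79, 79, 2]
over -> [79, 79, 2, 79]
rot  -> [79, 2, 79, 79]
drop -> [79, 2, 79]
*    -> [79, 158]
swap -> [158, 79]
drop -> [158]
drop -> []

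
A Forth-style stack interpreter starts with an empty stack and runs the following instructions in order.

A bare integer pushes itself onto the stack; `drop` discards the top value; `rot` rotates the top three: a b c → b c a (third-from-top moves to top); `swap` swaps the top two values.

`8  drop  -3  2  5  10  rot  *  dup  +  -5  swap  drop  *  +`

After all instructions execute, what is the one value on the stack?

8    → [8]
drop → []
-3   → [-3]
2    → [-3, 2]
5    → [-3, 2, 5]
10   → [-3, 2, 5, 10]
rot  → [-3, 5, 10, 2]
*    → [-3, 5, 20]
dup  → [-3, 5, 20, 20]
+    → [-3, 5, 40]
-5   → [-3, 5, 40, -5]
swap → [-3, 5, -5, 40]
drop → [-3, 5, -5]
*    → [-3, -25]
+    → [-28]

-28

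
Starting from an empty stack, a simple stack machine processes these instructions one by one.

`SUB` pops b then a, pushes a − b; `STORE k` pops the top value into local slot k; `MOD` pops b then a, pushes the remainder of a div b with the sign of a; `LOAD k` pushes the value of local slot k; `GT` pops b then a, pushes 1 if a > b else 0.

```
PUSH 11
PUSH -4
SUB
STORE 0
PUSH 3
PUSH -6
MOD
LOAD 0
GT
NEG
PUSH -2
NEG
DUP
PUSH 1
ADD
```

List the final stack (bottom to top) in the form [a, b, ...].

PUSH 11 -> 11
PUSH -4 -> 11 -4
SUB     -> 15
STORE 0 -> (empty)
PUSH 3  -> 3
PUSH -6 -> 3 -6
MOD     -> 3
LOAD 0  -> 3 15
GT      -> 0
NEG     -> 0
PUSH -2 -> 0 -2
NEG     -> 0 2
DUP     -> 0 2 2
PUSH 1  -> 0 2 2 1
ADD     -> 0 2 3

[0, 2, 3]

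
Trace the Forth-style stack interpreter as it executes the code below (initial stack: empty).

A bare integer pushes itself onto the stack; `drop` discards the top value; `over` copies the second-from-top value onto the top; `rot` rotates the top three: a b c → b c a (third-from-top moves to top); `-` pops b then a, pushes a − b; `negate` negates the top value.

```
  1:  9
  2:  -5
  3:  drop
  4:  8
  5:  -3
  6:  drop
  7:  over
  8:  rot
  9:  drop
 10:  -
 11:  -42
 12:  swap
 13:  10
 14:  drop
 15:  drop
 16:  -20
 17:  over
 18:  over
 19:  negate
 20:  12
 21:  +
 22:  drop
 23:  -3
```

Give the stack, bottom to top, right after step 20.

[-42, -20, -42, 20, 12]

9      → 9
-5     → 9 -5
drop   → 9
8      → 9 8
-3     → 9 8 -3
drop   → 9 8
over   → 9 8 9
rot    → 8 9 9
drop   → 8 9
-      → -1
-42    → -1 -42
swap   → -42 -1
10     → -42 -1 10
drop   → -42 -1
drop   → -42
-20    → -42 -20
over   → -42 -20 -42
over   → -42 -20 -42 -20
negate → -42 -20 -42 20
12     → -42 -20 -42 20 12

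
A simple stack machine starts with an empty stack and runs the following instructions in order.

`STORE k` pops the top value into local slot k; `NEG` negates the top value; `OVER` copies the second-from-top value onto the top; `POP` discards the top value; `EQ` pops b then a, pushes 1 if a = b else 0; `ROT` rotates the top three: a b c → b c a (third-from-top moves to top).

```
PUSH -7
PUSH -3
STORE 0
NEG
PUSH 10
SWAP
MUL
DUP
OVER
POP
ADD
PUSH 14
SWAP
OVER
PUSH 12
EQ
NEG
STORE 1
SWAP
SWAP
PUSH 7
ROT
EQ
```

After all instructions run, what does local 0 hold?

-3

PUSH -7 → [-7]
PUSH -3 → [-7, -3]
STORE 0 → [-7]
NEG     → [7]
PUSH 10 → [7, 10]
SWAP    → [10, 7]
MUL     → [70]
DUP     → [70, 70]
OVER    → [70, 70, 70]
POP     → [70, 70]
ADD     → [140]
PUSH 14 → [140, 14]
SWAP    → [14, 140]
OVER    → [14, 140, 14]
PUSH 12 → [14, 140, 14, 12]
EQ      → [14, 140, 0]
NEG     → [14, 140, 0]
STORE 1 → [14, 140]
SWAP    → [140, 14]
SWAP    → [14, 140]
PUSH 7  → [14, 140, 7]
ROT     → [140, 7, 14]
EQ      → [140, 0]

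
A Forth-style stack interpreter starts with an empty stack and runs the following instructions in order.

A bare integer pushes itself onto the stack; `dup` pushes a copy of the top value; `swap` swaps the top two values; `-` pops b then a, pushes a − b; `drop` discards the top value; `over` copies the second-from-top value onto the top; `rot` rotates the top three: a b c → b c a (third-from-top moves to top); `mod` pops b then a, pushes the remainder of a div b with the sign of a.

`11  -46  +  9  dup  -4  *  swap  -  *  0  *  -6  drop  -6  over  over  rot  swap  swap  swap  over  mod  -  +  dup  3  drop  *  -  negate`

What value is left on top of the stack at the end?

11      [11]
-46     [11, -46]
+       [-35]
9       [-35, 9]
dup     [-35, 9, 9]
-4      [-35, 9, 9, -4]
*       [-35, 9, -36]
swap    [-35, -36, 9]
-       [-35, -45]
*       [1575]
0       [1575, 0]
*       [0]
-6      [0, -6]
drop    [0]
-6      [0, -6]
over    [0, -6, 0]
over    [0, -6, 0, -6]
rot     [0, 0, -6, -6]
swap    [0, 0, -6, -6]
swap    [0, 0, -6, -6]
swap    [0, 0, -6, -6]
over    [0, 0, -6, -6, -6]
mod     [0, 0, -6, 0]
-       [0, 0, -6]
+       [0, -6]
dup     [0, -6, -6]
3       [0, -6, -6, 3]
drop    [0, -6, -6]
*       [0, 36]
-       [-36]
negate  [36]

36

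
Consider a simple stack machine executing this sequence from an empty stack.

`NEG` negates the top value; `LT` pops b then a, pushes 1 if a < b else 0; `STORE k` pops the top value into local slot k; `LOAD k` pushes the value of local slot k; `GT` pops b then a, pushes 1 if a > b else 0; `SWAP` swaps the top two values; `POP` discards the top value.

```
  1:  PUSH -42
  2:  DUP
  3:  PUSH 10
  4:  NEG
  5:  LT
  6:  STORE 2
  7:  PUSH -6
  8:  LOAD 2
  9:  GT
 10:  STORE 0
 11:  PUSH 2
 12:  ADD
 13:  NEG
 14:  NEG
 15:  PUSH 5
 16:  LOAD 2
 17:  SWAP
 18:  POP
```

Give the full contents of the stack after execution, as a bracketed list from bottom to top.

PUSH -42 -> [-42]
DUP      -> [-42, -42]
PUSH 10  -> [-42, -42, 10]
NEG      -> [-42, -42, -10]
LT       -> [-42, 1]
STORE 2  -> [-42]
PUSH -6  -> [-42, -6]
LOAD 2   -> [-42, -6, 1]
GT       -> [-42, 0]
STORE 0  -> [-42]
PUSH 2   -> [-42, 2]
ADD      -> [-40]
NEG      -> [40]
NEG      -> [-40]
PUSH 5   -> [-40, 5]
LOAD 2   -> [-40, 5, 1]
SWAP     -> [-40, 1, 5]
POP      -> [-40, 1]

[-40, 1]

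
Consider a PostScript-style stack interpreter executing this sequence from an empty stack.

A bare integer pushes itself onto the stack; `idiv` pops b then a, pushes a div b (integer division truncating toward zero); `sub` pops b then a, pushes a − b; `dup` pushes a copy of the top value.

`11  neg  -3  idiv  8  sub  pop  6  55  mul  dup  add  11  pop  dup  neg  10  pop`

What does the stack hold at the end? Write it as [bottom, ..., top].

11   -> 11
neg  -> -11
-3   -> -11 -3
idiv -> 3
8    -> 3 8
sub  -> -5
pop  -> (empty)
6    -> 6
55   -> 6 55
mul  -> 330
dup  -> 330 330
add  -> 660
11   -> 660 11
pop  -> 660
dup  -> 660 660
neg  -> 660 -660
10   -> 660 -660 10
pop  -> 660 -660

[660, -660]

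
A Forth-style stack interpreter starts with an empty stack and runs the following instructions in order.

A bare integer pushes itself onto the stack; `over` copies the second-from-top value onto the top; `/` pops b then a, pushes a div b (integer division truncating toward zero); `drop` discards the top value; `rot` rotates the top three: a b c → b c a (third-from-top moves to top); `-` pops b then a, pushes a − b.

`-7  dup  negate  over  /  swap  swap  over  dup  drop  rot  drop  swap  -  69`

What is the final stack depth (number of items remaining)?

-7     -> -7
dup    -> -7 -7
negate -> -7 7
over   -> -7 7 -7
/      -> -7 -1
swap   -> -1 -7
swap   -> -7 -1
over   -> -7 -1 -7
dup    -> -7 -1 -7 -7
drop   -> -7 -1 -7
rot    -> -1 -7 -7
drop   -> -1 -7
swap   -> -7 -1
-      -> -6
69     -> -6 69

2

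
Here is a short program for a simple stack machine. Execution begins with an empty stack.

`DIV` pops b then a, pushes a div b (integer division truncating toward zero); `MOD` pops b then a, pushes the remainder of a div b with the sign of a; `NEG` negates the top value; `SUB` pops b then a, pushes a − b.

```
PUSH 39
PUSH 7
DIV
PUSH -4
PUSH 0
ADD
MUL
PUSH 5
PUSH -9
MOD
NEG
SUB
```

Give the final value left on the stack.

PUSH 39 → 39
PUSH 7  → 39 7
DIV     → 5
PUSH -4 → 5 -4
PUSH 0  → 5 -4 0
ADD     → 5 -4
MUL     → -20
PUSH 5  → -20 5
PUSH -9 → -20 5 -9
MOD     → -20 5
NEG     → -20 -5
SUB     → -15

-15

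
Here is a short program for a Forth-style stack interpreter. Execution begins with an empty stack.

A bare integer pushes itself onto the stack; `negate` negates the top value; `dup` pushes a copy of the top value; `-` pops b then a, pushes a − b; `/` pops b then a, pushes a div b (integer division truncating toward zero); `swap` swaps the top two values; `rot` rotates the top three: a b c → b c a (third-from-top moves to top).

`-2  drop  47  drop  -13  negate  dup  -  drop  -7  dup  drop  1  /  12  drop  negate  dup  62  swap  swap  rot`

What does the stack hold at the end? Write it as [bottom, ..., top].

-2     : [-2]
drop   : []
47     : [47]
drop   : []
-13    : [-13]
negate : [13]
dup    : [13, 13]
-      : [0]
drop   : []
-7     : [-7]
dup    : [-7, -7]
drop   : [-7]
1      : [-7, 1]
/      : [-7]
12     : [-7, 12]
drop   : [-7]
negate : [7]
dup    : [7, 7]
62     : [7, 7, 62]
swap   : [7, 62, 7]
swap   : [7, 7, 62]
rot    : [7, 62, 7]

[7, 62, 7]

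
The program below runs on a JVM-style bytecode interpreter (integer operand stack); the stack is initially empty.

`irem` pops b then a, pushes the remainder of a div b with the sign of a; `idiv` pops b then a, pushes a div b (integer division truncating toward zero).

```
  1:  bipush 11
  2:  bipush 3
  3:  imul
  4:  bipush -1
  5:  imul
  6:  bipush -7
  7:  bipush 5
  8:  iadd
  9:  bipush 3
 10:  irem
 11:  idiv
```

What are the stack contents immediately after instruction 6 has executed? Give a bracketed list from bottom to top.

bipush 11  [11]
bipush 3   [11, 3]
imul       [33]
bipush -1  [33, -1]
imul       [-33]
bipush -7  [-33, -7]

[-33, -7]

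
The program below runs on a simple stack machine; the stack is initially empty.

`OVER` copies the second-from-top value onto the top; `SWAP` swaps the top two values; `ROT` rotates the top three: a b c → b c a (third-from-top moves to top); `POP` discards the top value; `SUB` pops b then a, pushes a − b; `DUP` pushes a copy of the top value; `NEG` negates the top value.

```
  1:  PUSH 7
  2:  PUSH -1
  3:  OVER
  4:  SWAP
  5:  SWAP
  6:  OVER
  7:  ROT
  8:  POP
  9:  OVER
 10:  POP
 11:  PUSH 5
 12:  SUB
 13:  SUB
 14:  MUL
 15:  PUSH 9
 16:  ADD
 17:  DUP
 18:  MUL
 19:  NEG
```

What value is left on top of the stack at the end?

-10000

PUSH 7  : [7]
PUSH -1 : [7, -1]
OVER    : [7, -1, 7]
SWAP    : [7, 7, -1]
SWAP    : [7, -1, 7]
OVER    : [7, -1, 7, -1]
ROT     : [7, 7, -1, -1]
POP     : [7, 7, -1]
OVER    : [7, 7, -1, 7]
POP     : [7, 7, -1]
PUSH 5  : [7, 7, -1, 5]
SUB     : [7, 7, -6]
SUB     : [7, 13]
MUL     : [91]
PUSH 9  : [91, 9]
ADD     : [100]
DUP     : [100, 100]
MUL     : [10000]
NEG     : [-10000]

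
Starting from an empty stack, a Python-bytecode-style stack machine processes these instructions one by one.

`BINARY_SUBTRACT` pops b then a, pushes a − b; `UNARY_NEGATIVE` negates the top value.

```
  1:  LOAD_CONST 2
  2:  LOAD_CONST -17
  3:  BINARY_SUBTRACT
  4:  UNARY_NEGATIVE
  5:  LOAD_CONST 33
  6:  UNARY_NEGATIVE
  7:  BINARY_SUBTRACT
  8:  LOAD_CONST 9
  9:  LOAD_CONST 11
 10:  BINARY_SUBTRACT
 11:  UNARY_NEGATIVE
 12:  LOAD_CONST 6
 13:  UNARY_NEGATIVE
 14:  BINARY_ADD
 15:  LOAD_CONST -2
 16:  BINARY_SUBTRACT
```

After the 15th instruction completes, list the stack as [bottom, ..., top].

LOAD_CONST 2     [2]
LOAD_CONST -17   [2, -17]
BINARY_SUBTRACT  [19]
UNARY_NEGATIVE   [-19]
LOAD_CONST 33    [-19, 33]
UNARY_NEGATIVE   [-19, -33]
BINARY_SUBTRACT  [14]
LOAD_CONST 9     [14, 9]
LOAD_CONST 11    [14, 9, 11]
BINARY_SUBTRACT  [14, -2]
UNARY_NEGATIVE   [14, 2]
LOAD_CONST 6     [14, 2, 6]
UNARY_NEGATIVE   [14, 2, -6]
BINARY_ADD       [14, -4]
LOAD_CONST -2    [14, -4, -2]

[14, -4, -2]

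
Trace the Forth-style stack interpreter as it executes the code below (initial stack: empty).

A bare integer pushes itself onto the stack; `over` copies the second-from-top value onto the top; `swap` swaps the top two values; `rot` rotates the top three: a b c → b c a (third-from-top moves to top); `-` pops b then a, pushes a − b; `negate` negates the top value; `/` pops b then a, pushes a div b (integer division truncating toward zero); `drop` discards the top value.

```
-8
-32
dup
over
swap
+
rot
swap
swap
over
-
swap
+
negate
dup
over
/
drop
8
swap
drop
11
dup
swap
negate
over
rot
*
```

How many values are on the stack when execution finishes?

-8     -> [-8]
-32    -> [-8, -32]
dup    -> [-8, -32, -32]
over   -> [-8, -32, -32, -32]
swap   -> [-8, -32, -32, -32]
+      -> [-8, -32, -64]
rot    -> [-32, -64, -8]
swap   -> [-32, -8, -64]
swap   -> [-32, -64, -8]
over   -> [-32, -64, -8, -64]
-      -> [-32, -64, 56]
swap   -> [-32, 56, -64]
+      -> [-32, -8]
negate -> [-32, 8]
dup    -> [-32, 8, 8]
over   -> [-32, 8, 8, 8]
/      -> [-32, 8, 1]
drop   -> [-32, 8]
8      -> [-32, 8, 8]
swap   -> [-32, 8, 8]
drop   -> [-32, 8]
11     -> [-32, 8, 11]
dup    -> [-32, 8, 11, 11]
swap   -> [-32, 8, 11, 11]
negate -> [-32, 8, 11, -11]
over   -> [-32, 8, 11, -11, 11]
rot    -> [-32, 8, -11, 11, 11]
*      -> [-32, 8, -11, 121]

4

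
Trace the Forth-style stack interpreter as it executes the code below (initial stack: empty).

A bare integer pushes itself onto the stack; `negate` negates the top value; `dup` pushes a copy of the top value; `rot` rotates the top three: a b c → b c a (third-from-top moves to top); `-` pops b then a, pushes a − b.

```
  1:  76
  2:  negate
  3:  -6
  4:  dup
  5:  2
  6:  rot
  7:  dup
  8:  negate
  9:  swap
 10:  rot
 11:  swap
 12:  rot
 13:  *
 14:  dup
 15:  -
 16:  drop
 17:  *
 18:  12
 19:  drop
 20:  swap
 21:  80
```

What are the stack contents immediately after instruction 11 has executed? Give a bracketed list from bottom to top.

[-76, -6, 6, 2, -6]

76     → 76
negate → -76
-6     → -76 -6
dup    → -76 -6 -6
2      → -76 -6 -6 2
rot    → -76 -6 2 -6
dup    → -76 -6 2 -6 -6
negate → -76 -6 2 -6 6
swap   → -76 -6 2 6 -6
rot    → -76 -6 6 -6 2
swap   → -76 -6 6 2 -6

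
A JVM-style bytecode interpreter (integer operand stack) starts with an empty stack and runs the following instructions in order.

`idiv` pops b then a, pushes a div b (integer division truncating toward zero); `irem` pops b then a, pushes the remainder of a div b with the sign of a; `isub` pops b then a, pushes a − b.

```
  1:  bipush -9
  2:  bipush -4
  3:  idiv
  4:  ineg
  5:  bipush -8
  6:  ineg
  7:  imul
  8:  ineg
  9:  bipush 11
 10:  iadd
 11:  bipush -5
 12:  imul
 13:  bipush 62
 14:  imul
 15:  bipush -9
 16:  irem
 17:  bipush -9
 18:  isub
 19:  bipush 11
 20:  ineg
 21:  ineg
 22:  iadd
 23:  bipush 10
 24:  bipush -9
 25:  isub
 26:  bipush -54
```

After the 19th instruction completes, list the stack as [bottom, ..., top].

bipush -9 → [-9]
bipush -4 → [-9, -4]
idiv      → [2]
ineg      → [-2]
bipush -8 → [-2, -8]
ineg      → [-2, 8]
imul      → [-16]
ineg      → [16]
bipush 11 → [16, 11]
iadd      → [27]
bipush -5 → [27, -5]
imul      → [-135]
bipush 62 → [-135, 62]
imul      → [-8370]
bipush -9 → [-8370, -9]
irem      → [0]
bipush -9 → [0, -9]
isub      → [9]
bipush 11 → [9, 11]

[9, 11]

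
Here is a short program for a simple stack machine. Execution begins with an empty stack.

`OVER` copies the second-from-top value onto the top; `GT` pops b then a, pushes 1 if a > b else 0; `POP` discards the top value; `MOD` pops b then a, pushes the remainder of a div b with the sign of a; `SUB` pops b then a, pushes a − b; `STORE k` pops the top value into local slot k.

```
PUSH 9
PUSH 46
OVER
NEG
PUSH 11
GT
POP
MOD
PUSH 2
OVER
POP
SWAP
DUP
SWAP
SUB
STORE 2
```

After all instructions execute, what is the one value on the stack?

2

PUSH 9  -> [9]
PUSH 46 -> [9, 46]
OVER    -> [9, 46, 9]
NEG     -> [9, 46, -9]
PUSH 11 -> [9, 46, -9, 11]
GT      -> [9, 46, 0]
POP     -> [9, 46]
MOD     -> [9]
PUSH 2  -> [9, 2]
OVER    -> [9, 2, 9]
POP     -> [9, 2]
SWAP    -> [2, 9]
DUP     -> [2, 9, 9]
SWAP    -> [2, 9, 9]
SUB     -> [2, 0]
STORE 2 -> [2]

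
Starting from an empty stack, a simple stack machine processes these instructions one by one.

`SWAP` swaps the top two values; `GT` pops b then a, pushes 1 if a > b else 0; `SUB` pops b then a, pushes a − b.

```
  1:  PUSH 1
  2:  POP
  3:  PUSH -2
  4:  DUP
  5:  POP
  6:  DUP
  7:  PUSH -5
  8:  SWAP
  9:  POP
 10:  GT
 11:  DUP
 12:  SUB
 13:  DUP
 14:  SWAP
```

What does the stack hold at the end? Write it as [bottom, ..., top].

PUSH 1  → 1
POP     → (empty)
PUSH -2 → -2
DUP     → -2 -2
POP     → -2
DUP     → -2 -2
PUSH -5 → -2 -2 -5
SWAP    → -2 -5 -2
POP     → -2 -5
GT      → 1
DUP     → 1 1
SUB     → 0
DUP     → 0 0
SWAP    → 0 0

[0, 0]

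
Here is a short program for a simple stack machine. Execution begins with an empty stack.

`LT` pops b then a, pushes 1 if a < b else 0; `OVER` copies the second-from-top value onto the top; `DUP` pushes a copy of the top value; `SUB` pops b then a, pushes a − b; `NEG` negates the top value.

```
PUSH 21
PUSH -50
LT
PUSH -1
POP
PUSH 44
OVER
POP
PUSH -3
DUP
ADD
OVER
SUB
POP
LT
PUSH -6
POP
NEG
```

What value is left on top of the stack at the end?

PUSH 21   [21]
PUSH -50  [21, -50]
LT        [0]
PUSH -1   [0, -1]
POP       [0]
PUSH 44   [0, 44]
OVER      [0, 44, 0]
POP       [0, 44]
PUSH -3   [0, 44, -3]
DUP       [0, 44, -3, -3]
ADD       [0, 44, -6]
OVER      [0, 44, -6, 44]
SUB       [0, 44, -50]
POP       [0, 44]
LT        [1]
PUSH -6   [1, -6]
POP       [1]
NEG       [-1]

-1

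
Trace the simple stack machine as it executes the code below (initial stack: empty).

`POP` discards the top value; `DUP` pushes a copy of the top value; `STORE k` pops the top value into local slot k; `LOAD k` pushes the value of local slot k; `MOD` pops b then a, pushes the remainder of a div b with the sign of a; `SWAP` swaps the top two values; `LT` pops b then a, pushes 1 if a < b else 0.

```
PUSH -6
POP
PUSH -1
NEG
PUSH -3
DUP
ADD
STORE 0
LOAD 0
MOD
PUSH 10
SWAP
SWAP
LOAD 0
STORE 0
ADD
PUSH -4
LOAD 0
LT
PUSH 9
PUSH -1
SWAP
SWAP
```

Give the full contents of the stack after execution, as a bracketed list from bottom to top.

[11, 0, 9, -1]

PUSH -6 : -6
POP     : (empty)
PUSH -1 : -1
NEG     : 1
PUSH -3 : 1 -3
DUP     : 1 -3 -3
ADD     : 1 -6
STORE 0 : 1
LOAD 0  : 1 -6
MOD     : 1
PUSH 10 : 1 10
SWAP    : 10 1
SWAP    : 1 10
LOAD 0  : 1 10 -6
STORE 0 : 1 10
ADD     : 11
PUSH -4 : 11 -4
LOAD 0  : 11 -4 -6
LT      : 11 0
PUSH 9  : 11 0 9
PUSH -1 : 11 0 9 -1
SWAP    : 11 0 -1 9
SWAP    : 11 0 9 -1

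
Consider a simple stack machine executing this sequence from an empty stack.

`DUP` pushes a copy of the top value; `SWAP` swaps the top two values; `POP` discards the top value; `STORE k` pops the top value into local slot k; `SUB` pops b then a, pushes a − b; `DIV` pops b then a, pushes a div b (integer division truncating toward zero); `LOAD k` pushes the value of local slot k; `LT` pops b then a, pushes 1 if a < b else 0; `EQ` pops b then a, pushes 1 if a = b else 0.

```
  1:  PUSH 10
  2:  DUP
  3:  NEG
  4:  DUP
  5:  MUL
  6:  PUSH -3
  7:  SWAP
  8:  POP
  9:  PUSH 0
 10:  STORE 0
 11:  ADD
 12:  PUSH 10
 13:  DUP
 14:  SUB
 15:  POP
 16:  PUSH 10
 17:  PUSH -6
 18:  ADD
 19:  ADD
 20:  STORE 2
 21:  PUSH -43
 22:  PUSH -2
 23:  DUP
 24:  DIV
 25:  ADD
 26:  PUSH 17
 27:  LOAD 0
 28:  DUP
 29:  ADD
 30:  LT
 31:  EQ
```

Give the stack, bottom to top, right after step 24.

PUSH 10   [10]
DUP       [10, 10]
NEG       [10, -10]
DUP       [10, -10, -10]
MUL       [10, 100]
PUSH -3   [10, 100, -3]
SWAP      [10, -3, 100]
POP       [10, -3]
PUSH 0    [10, -3, 0]
STORE 0   [10, -3]
ADD       [7]
PUSH 10   [7, 10]
DUP       [7, 10, 10]
SUB       [7, 0]
POP       [7]
PUSH 10   [7, 10]
PUSH -6   [7, 10, -6]
ADD       [7, 4]
ADD       [11]
STORE 2   []
PUSH -43  [-43]
PUSH -2   [-43, -2]
DUP       [-43, -2, -2]
DIV       [-43, 1]

[-43, 1]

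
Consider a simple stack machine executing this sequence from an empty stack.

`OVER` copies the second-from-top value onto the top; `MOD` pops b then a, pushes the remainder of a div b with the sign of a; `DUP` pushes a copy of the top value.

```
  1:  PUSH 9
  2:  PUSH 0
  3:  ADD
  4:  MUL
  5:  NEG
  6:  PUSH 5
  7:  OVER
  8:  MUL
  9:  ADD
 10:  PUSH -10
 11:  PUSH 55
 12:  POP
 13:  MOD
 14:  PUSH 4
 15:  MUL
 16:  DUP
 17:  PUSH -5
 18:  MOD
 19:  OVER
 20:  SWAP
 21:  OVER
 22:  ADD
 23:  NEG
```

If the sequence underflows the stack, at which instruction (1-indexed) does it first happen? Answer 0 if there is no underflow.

PUSH 9 -> [9]
PUSH 0 -> [9, 0]
ADD    -> [9]
MUL  — needs 2 operands, stack has 1 → underflow

4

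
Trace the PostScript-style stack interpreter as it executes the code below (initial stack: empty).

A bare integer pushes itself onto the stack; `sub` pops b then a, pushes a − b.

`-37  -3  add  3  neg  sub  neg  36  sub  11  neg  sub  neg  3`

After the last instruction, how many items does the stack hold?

-37  -37
-3   -37 -3
add  -40
3    -40 3
neg  -40 -3
sub  -37
neg  37
36   37 36
sub  1
11   1 11
neg  1 -11
sub  12
neg  -12
3    -12 3

2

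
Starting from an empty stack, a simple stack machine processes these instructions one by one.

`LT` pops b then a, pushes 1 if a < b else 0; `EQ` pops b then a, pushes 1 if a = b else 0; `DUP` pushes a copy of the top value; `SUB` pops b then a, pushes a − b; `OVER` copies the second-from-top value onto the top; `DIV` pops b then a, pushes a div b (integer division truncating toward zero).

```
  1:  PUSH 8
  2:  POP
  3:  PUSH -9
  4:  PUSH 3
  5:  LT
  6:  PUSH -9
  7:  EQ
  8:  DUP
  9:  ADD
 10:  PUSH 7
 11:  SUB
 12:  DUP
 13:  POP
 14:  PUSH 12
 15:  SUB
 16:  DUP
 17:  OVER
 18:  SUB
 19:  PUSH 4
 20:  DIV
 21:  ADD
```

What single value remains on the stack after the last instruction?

-19

PUSH 8  → 8
POP     → (empty)
PUSH -9 → -9
PUSH 3  → -9 3
LT      → 1
PUSH -9 → 1 -9
EQ      → 0
DUP     → 0 0
ADD     → 0
PUSH 7  → 0 7
SUB     → -7
DUP     → -7 -7
POP     → -7
PUSH 12 → -7 12
SUB     → -19
DUP     → -19 -19
OVER    → -19 -19 -19
SUB     → -19 0
PUSH 4  → -19 0 4
DIV     → -19 0
ADD     → -19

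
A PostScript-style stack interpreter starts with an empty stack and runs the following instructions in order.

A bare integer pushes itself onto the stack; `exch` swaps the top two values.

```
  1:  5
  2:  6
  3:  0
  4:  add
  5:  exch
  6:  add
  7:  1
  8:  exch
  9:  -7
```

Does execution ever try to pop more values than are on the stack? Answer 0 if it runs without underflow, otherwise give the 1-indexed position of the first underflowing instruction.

0

5    -> 5
6    -> 5 6
0    -> 5 6 0
add  -> 5 6
exch -> 6 5
add  -> 11
1    -> 11 1
exch -> 1 11
-7   -> 1 11 -7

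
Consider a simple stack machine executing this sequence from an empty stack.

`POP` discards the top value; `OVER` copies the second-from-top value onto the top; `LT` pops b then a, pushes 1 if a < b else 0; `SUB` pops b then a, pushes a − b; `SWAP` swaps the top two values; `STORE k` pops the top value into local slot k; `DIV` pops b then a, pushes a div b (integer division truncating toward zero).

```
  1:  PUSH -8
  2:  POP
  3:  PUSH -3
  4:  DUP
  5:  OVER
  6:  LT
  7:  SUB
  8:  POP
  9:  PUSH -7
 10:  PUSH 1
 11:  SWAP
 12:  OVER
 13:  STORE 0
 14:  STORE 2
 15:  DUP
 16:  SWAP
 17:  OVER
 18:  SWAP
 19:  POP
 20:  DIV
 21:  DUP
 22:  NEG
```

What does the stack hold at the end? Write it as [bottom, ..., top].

PUSH -8 -> [-8]
POP     -> []
PUSH -3 -> [-3]
DUP     -> [-3, -3]
OVER    -> [-3, -3, -3]
LT      -> [-3, 0]
SUB     -> [-3]
POP     -> []
PUSH -7 -> [-7]
PUSH 1  -> [-7, 1]
SWAP    -> [1, -7]
OVER    -> [1, -7, 1]
STORE 0 -> [1, -7]
STORE 2 -> [1]
DUP     -> [1, 1]
SWAP    -> [1, 1]
OVER    -> [1, 1, 1]
SWAP    -> [1, 1, 1]
POP     -> [1, 1]
DIV     -> [1]
DUP     -> [1, 1]
NEG     -> [1, -1]

[1, -1]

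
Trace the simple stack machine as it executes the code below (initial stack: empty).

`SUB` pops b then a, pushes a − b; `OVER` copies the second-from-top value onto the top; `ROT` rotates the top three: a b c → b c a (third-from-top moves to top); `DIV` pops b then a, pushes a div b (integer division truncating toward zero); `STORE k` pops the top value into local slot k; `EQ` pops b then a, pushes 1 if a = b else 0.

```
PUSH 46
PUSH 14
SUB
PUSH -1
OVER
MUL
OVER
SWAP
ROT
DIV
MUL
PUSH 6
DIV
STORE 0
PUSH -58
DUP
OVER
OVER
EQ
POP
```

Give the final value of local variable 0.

PUSH 46  -> 46
PUSH 14  -> 46 14
SUB      -> 32
PUSH -1  -> 32 -1
OVER     -> 32 -1 32
MUL      -> 32 -32
OVER     -> 32 -32 32
SWAP     -> 32 32 -32
ROT      -> 32 -32 32
DIV      -> 32 -1
MUL      -> -32
PUSH 6   -> -32 6
DIV      -> -5
STORE 0  -> (empty)
PUSH -58 -> -58
DUP      -> -58 -58
OVER     -> -58 -58 -58
OVER     -> -58 -58 -58 -58
EQ       -> -58 -58 1
POP      -> -58 -58

-5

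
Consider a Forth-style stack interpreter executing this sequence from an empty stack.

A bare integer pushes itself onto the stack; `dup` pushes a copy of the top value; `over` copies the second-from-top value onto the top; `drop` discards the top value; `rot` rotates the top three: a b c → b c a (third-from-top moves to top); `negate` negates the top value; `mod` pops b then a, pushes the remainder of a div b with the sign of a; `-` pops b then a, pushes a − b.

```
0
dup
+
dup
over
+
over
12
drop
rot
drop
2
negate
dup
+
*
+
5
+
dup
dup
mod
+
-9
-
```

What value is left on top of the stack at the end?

0      -> [0]
dup    -> [0, 0]
+      -> [0]
dup    -> [0, 0]
over   -> [0, 0, 0]
+      -> [0, 0]
over   -> [0, 0, 0]
12     -> [0, 0, 0, 12]
drop   -> [0, 0, 0]
rot    -> [0, 0, 0]
drop   -> [0, 0]
2      -> [0, 0, 2]
negate -> [0, 0, -2]
dup    -> [0, 0, -2, -2]
+      -> [0, 0, -4]
*      -> [0, 0]
+      -> [0]
5      -> [0, 5]
+      -> [5]
dup    -> [5, 5]
dup    -> [5, 5, 5]
mod    -> [5, 0]
+      -> [5]
-9     -> [5, -9]
-      -> [14]

14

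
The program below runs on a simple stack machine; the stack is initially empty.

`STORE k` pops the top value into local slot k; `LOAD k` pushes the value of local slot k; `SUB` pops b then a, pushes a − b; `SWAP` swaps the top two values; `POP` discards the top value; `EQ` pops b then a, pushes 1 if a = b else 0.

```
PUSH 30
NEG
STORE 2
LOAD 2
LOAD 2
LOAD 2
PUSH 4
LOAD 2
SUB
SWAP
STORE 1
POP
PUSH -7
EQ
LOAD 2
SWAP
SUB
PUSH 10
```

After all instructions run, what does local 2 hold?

-30

PUSH 30 → [30]
NEG     → [-30]
STORE 2 → []
LOAD 2  → [-30]
LOAD 2  → [-30, -30]
LOAD 2  → [-30, -30, -30]
PUSH 4  → [-30, -30, -30, 4]
LOAD 2  → [-30, -30, -30, 4, -30]
SUB     → [-30, -30, -30, 34]
SWAP    → [-30, -30, 34, -30]
STORE 1 → [-30, -30, 34]
POP     → [-30, -30]
PUSH -7 → [-30, -30, -7]
EQ      → [-30, 0]
LOAD 2  → [-30, 0, -30]
SWAP    → [-30, -30, 0]
SUB     → [-30, -30]
PUSH 10 → [-30, -30, 10]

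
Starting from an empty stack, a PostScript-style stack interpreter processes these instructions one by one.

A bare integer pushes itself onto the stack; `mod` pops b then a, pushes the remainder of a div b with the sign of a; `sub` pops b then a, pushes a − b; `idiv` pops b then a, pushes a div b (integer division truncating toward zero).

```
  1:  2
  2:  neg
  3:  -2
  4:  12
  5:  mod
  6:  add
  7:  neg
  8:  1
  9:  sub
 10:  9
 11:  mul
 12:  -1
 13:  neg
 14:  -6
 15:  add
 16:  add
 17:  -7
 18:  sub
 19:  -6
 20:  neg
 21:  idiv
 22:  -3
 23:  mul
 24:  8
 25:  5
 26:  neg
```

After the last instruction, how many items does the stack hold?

2    -> 2
neg  -> -2
-2   -> -2 -2
12   -> -2 -2 12
mod  -> -2 -2
add  -> -4
neg  -> 4
1    -> 4 1
sub  -> 3
9    -> 3 9
mul  -> 27
-1   -> 27 -1
neg  -> 27 1
-6   -> 27 1 -6
add  -> 27 -5
add  -> 22
-7   -> 22 -7
sub  -> 29
-6   -> 29 -6
neg  -> 29 6
idiv -> 4
-3   -> 4 -3
mul  -> -12
8    -> -12 8
5    -> -12 8 5
neg  -> -12 8 -5

3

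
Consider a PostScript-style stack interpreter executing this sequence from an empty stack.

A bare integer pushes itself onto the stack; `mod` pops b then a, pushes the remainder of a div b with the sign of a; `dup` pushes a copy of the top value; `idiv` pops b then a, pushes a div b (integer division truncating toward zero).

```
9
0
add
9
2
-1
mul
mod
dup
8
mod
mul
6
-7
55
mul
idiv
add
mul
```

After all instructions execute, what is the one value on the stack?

9

9    -> [9]
0    -> [9, 0]
add  -> [9]
9    -> [9, 9]
2    -> [9, 9, 2]
-1   -> [9, 9, 2, -1]
mul  -> [9, 9, -2]
mod  -> [9, 1]
dup  -> [9, 1, 1]
8    -> [9, 1, 1, 8]
mod  -> [9, 1, 1]
mul  -> [9, 1]
6    -> [9, 1, 6]
-7   -> [9, 1, 6, -7]
55   -> [9, 1, 6, -7, 55]
mul  -> [9, 1, 6, -385]
idiv -> [9, 1, 0]
add  -> [9, 1]
mul  -> [9]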